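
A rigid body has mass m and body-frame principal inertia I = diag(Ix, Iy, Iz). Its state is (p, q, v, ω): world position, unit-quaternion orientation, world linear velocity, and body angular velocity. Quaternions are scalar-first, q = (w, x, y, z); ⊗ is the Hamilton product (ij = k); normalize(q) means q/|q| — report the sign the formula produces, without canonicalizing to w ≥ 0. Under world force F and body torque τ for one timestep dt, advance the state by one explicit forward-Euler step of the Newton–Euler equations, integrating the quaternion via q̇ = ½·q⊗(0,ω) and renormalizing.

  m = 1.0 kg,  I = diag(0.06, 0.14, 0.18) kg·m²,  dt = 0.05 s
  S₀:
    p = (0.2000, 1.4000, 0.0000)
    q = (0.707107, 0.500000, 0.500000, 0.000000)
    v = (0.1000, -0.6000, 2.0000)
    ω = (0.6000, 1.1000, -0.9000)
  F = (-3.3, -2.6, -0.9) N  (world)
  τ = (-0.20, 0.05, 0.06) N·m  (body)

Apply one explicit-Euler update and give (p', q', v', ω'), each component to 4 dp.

p' = (0.2050, 1.3700, 0.1000)
q' = (0.6853, 0.4990, 0.5303, -0.0097)
v' = (-0.0650, -0.7300, 1.9550)
ω' = (0.4663, 1.0947, -0.8980)

p' = p + v·dt = (0.2050, 1.3700, 0.1000)
v + (F/m)dt = (-0.0650, -0.7300, 1.9550)
gyro term ω×Iω = (-0.0396, 0.0648, 0.0528)
(τ − ω×Iω)/I = (-2.6733, -0.1057, 0.0400)
ω' = ω + α·dt = (0.4663, 1.0947, -0.8980)
2q̇ = q⊗(0,ω) = (-0.8500000, -0.0257358, 1.2278177, -0.3863963)
updated quaternion q' = (0.6853, 0.4990, 0.5303, -0.0097)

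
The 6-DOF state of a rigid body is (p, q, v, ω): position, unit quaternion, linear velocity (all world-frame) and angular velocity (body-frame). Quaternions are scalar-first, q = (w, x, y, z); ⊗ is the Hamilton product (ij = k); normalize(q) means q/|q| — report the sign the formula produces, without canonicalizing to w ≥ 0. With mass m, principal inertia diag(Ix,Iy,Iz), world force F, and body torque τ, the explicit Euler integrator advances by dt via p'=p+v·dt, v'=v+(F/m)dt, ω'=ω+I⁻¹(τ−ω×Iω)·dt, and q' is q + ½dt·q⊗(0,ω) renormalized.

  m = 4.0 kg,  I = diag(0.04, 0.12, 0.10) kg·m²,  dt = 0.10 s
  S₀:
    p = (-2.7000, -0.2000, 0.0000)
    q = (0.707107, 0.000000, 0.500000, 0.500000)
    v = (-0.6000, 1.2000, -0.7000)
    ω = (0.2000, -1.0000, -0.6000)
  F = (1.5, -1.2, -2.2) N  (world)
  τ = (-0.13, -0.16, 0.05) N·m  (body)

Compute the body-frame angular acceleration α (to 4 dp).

α = (-2.9500, -1.3933, 0.6600)

gyro term ω×Iω = (-0.0120, 0.0072, -0.0160)
angular accel α = (-2.9500, -1.3933, 0.6600)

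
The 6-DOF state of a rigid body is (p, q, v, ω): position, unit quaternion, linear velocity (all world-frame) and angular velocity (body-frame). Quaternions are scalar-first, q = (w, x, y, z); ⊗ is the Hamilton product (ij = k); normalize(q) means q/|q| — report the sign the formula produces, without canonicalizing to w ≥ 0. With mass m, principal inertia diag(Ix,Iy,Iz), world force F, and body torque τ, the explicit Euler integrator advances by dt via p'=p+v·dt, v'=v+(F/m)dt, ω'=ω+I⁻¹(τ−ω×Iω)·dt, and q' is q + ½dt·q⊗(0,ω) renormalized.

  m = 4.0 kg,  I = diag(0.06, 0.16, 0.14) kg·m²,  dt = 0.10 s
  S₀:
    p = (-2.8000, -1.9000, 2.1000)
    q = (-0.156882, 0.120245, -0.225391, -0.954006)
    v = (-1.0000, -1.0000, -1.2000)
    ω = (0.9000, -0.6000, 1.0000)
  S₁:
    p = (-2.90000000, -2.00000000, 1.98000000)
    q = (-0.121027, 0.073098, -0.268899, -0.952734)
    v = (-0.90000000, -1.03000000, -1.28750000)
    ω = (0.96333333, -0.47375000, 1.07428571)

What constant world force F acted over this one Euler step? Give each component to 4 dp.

Δv = v₁−v₀ = (0.10000000, -0.03000000, -0.08750000)
F = m·Δv/dt = (4.0000, -1.2000, -3.5000)

F = (4.0000, -1.2000, -3.5000)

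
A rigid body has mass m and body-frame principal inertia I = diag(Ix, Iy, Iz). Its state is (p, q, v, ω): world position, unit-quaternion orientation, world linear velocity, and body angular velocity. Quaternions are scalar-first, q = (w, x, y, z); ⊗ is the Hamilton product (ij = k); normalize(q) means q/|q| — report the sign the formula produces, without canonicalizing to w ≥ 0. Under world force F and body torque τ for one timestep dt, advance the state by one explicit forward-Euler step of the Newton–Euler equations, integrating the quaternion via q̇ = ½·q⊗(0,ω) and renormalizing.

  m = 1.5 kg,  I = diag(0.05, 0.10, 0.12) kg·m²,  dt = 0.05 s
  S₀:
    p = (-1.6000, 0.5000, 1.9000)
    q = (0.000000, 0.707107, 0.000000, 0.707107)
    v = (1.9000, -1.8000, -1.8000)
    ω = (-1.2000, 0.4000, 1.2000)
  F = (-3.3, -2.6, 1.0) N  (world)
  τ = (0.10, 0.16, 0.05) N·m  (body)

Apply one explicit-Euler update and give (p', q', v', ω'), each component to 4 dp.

p' = (-1.5050, 0.4100, 1.8100)
q' = (0.0000, 0.6994, -0.0424, 0.7135)
v' = (1.7900, -1.8867, -1.7667)
ω' = (-1.1096, 0.4296, 1.2308)

linear accel F/m = (-2.2000, -1.7333, 0.6667)
p' = p + v·dt = (-1.5050, 0.4100, 1.8100)
v' = v + a·dt = (1.7900, -1.8867, -1.7667)
precession coupling ω×(Iω) = (0.0096, 0.1008, -0.0240)
angular accel α = (1.8080, 0.5920, 0.6167)
ω' = ω + α·dt = (-1.1096, 0.4296, 1.2308)
Hamilton product q⊗(0,ω) = (0.0000000, -0.2828428, -1.6970568, 0.2828428)
updated quaternion q' = (0.0000, 0.6994, -0.0424, 0.7135)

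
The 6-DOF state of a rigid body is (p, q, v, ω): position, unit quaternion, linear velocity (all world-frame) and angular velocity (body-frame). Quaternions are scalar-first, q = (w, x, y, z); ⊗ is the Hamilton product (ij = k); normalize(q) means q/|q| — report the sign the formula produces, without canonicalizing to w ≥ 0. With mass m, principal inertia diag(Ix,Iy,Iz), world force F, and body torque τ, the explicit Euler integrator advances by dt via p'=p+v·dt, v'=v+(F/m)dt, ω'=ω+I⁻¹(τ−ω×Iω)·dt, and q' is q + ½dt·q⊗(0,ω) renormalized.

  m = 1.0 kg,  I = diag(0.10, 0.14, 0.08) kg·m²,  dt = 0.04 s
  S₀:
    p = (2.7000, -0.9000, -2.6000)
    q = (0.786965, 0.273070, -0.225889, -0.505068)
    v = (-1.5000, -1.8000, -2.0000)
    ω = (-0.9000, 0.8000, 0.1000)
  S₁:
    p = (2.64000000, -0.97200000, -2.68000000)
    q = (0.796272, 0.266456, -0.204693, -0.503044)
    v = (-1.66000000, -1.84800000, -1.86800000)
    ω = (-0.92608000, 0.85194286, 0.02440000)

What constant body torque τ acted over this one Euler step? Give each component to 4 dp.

ω₁ − ω₀ = (-0.02608000, 0.05194286, -0.07560000)
I·α + gyro = (-0.0700, 0.1800, -0.1800)

τ = (-0.0700, 0.1800, -0.1800)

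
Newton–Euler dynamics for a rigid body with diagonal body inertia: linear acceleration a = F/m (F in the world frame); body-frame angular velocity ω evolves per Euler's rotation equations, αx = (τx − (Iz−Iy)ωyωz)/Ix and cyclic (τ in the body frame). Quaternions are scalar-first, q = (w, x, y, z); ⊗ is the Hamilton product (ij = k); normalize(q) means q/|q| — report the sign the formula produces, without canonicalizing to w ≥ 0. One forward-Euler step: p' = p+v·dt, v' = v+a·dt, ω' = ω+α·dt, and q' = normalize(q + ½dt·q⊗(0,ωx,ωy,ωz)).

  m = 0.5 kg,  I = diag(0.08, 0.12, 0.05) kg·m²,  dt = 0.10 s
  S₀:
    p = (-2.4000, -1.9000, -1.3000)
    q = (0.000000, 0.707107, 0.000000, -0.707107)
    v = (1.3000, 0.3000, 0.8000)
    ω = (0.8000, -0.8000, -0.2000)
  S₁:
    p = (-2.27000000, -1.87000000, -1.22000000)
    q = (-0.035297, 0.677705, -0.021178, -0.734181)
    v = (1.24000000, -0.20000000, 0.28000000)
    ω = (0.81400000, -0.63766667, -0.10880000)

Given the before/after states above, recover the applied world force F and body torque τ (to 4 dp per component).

F = (-0.3000, -2.5000, -2.6000)
τ = (0.0000, 0.1900, 0.0200)

Δv = v₁−v₀ = (-0.06000000, -0.50000000, -0.52000000)
F = m·Δv/dt = (-0.3000, -2.5000, -2.6000)
ω₁ − ω₀ = (0.01400000, 0.16233333, 0.09120000)
precession coupling = (-0.0112, -0.0048, -0.0256)
I·α + gyro = (0.0000, 0.1900, 0.0200)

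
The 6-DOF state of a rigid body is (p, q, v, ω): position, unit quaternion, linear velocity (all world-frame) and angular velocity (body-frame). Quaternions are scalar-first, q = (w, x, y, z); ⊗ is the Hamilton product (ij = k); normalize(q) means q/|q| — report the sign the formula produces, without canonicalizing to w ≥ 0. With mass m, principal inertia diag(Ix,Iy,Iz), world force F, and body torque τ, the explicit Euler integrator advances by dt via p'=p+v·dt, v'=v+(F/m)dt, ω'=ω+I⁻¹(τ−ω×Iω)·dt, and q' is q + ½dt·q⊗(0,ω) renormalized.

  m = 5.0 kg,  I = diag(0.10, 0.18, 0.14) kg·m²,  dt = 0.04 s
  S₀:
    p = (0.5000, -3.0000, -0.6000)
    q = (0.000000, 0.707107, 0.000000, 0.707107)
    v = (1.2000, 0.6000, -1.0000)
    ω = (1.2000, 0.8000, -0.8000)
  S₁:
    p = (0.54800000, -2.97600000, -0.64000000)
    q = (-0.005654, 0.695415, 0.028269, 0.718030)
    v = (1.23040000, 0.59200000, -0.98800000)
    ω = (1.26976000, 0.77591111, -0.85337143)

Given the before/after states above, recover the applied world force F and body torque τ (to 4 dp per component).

F = (3.8000, -1.0000, 1.5000)
τ = (0.2000, -0.0700, -0.1100)

Δω = ω₁−ω₀ = (0.06976000, -0.02408889, -0.05337143)
ω₀×(Iω₀) = (0.0256, 0.0384, 0.0768)
τ = I·(Δω/dt) + ω₀×(Iω₀) = (0.2000, -0.0700, -0.1100)
Δv = v₁−v₀ = (0.03040000, -0.00800000, 0.01200000)
m·(v₁−v₀)/dt = (3.8000, -1.0000, 1.5000)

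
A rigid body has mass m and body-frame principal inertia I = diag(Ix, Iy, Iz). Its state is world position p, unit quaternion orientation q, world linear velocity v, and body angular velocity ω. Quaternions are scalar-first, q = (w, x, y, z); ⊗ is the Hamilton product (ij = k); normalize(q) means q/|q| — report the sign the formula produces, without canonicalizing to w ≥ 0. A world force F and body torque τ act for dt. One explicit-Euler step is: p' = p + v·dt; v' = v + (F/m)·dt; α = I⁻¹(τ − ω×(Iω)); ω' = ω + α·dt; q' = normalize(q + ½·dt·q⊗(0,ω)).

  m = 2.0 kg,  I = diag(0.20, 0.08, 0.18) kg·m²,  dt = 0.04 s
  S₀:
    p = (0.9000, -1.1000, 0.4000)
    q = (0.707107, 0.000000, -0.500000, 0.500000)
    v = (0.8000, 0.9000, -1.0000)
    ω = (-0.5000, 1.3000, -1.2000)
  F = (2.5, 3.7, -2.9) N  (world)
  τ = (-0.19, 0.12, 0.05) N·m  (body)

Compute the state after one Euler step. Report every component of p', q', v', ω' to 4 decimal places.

α = I⁻¹(τ − ω×Iω) = (-0.1700, 1.3500, -0.1556)
ω' = ω + α·dt = (-0.5068, 1.3540, -1.2062)
2q̇ = q⊗(0,ω) = (1.2500000, -0.4035535, 0.6692391, -1.0985284)
updated quaternion q' = (0.7316, -0.0081, -0.4863, 0.4777)
a = (1.2500, 1.8500, -1.4500)
p' = p + v·dt = (0.9320, -1.0640, 0.3600)
v + (F/m)dt = (0.8500, 0.9740, -1.0580)

p' = (0.9320, -1.0640, 0.3600)
q' = (0.7316, -0.0081, -0.4863, 0.4777)
v' = (0.8500, 0.9740, -1.0580)
ω' = (-0.5068, 1.3540, -1.2062)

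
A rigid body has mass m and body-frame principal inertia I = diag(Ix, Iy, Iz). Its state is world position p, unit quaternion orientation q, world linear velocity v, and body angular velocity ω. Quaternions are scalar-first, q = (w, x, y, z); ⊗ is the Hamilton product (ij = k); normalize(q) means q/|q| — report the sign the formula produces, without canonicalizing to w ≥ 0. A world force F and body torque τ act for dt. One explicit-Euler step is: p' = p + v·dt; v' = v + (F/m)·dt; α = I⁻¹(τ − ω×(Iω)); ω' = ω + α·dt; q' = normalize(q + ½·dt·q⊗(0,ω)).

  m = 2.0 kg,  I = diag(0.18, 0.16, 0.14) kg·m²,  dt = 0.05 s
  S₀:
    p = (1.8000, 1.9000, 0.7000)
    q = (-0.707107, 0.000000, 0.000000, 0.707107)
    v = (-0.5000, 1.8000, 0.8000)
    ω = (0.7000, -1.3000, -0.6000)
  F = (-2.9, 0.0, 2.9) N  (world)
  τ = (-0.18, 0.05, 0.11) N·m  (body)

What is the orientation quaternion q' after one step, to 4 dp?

Hamilton product q⊗(0,ω) = (0.4242642, 0.4242642, 1.4142140, 0.4242642)
updated quaternion q' = (-0.6959, 0.0106, 0.0353, 0.7171)

q' = (-0.6959, 0.0106, 0.0353, 0.7171)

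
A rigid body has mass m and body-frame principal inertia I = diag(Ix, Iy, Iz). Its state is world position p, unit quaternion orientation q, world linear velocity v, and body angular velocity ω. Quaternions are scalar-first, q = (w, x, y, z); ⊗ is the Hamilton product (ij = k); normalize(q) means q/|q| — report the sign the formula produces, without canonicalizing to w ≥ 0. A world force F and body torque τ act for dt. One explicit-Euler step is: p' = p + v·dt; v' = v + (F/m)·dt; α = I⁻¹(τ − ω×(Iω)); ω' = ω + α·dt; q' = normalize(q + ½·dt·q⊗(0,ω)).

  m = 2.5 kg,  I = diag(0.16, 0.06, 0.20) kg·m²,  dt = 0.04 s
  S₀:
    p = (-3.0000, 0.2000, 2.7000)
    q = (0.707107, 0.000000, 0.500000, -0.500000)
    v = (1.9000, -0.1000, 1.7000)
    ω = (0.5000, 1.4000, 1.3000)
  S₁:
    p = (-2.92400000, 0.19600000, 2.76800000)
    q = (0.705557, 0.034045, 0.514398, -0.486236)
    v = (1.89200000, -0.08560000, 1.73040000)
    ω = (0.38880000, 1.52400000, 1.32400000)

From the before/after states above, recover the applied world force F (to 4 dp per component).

F = (-0.5000, 0.9000, 1.9000)

Δv = v₁−v₀ = (-0.00800000, 0.01440000, 0.03040000)
m·(v₁−v₀)/dt = (-0.5000, 0.9000, 1.9000)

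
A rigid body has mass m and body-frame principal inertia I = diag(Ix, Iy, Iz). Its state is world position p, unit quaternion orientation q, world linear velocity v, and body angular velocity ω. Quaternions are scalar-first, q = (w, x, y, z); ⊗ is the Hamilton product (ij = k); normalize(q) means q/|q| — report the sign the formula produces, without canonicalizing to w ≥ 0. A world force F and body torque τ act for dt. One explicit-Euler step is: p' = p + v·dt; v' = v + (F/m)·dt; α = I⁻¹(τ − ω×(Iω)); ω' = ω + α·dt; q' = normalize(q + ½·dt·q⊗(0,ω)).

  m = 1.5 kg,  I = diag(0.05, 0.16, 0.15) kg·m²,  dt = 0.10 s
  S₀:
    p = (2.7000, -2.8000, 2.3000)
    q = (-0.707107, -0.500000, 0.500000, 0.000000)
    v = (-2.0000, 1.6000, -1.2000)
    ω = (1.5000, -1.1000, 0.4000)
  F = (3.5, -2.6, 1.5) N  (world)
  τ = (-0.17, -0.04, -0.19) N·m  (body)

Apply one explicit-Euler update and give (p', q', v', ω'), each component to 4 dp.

precession coupling ω×(Iω) = (0.0044, -0.0600, -0.1815)
(τ − ω×Iω)/I = (-3.4880, 0.1250, -0.0567)
ω + α·dt = (1.1512, -1.0875, 0.3943)
q⊗(0,ω) = (1.3000000, -0.8606605, 0.9778177, -0.4828428)
q + ½dt·q⊗(0,ω), renormalized = (-0.6392, -0.5406, 0.5464, -0.0240)
new position p' = (2.5000, -2.6400, 2.1800)
v' = v + a·dt = (-1.7667, 1.4267, -1.1000)

p' = (2.5000, -2.6400, 2.1800)
q' = (-0.6392, -0.5406, 0.5464, -0.0240)
v' = (-1.7667, 1.4267, -1.1000)
ω' = (1.1512, -1.0875, 0.3943)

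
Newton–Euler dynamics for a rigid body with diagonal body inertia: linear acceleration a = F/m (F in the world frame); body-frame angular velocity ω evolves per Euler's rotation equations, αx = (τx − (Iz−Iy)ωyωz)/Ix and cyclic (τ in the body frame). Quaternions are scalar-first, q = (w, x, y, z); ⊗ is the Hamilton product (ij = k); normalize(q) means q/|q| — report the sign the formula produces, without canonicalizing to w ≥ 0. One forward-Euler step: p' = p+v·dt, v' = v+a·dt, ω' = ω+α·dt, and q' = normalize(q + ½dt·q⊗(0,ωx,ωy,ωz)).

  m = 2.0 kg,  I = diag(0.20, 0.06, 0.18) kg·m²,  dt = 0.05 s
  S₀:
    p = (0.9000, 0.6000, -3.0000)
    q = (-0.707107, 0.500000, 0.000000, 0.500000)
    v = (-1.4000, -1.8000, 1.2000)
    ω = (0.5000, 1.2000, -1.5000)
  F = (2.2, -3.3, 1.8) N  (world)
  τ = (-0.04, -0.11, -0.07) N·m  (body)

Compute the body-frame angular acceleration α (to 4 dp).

α = (0.8800, -1.5833, 0.0778)

precession coupling ω×(Iω) = (-0.2160, -0.0150, -0.0840)
α = I⁻¹(τ − ω×Iω) = (0.8800, -1.5833, 0.0778)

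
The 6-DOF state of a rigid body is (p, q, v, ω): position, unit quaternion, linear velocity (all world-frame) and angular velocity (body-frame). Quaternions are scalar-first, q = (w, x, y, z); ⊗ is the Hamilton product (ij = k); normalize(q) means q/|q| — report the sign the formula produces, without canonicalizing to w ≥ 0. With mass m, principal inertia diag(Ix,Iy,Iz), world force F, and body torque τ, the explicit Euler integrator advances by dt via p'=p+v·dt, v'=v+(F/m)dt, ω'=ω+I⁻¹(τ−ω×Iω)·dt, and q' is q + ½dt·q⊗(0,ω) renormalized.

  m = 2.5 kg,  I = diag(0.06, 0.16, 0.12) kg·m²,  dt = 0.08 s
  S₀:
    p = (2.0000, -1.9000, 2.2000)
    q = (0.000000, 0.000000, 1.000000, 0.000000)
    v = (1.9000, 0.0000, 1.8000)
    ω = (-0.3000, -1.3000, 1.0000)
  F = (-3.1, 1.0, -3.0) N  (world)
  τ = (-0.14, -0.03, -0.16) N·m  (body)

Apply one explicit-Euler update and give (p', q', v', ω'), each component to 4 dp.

precession coupling ω×(Iω) = (0.0520, 0.0180, 0.0390)
angular accel α = (-3.2000, -0.3000, -1.6583)
ω + α·dt = (-0.5560, -1.3240, 0.8673)
q⊗(0,ω) = (1.3000000, 1.0000000, 0.0000000, 0.3000000)
q' = normalize(q + ½dt·q⊗(0,ω)) = (0.0519, 0.0399, 0.9978, 0.0120)
a = (-1.2400, 0.4000, -1.2000)
p' = p + v·dt = (2.1520, -1.9000, 2.3440)
v' = v + a·dt = (1.8008, 0.0320, 1.7040)

p' = (2.1520, -1.9000, 2.3440)
q' = (0.0519, 0.0399, 0.9978, 0.0120)
v' = (1.8008, 0.0320, 1.7040)
ω' = (-0.5560, -1.3240, 0.8673)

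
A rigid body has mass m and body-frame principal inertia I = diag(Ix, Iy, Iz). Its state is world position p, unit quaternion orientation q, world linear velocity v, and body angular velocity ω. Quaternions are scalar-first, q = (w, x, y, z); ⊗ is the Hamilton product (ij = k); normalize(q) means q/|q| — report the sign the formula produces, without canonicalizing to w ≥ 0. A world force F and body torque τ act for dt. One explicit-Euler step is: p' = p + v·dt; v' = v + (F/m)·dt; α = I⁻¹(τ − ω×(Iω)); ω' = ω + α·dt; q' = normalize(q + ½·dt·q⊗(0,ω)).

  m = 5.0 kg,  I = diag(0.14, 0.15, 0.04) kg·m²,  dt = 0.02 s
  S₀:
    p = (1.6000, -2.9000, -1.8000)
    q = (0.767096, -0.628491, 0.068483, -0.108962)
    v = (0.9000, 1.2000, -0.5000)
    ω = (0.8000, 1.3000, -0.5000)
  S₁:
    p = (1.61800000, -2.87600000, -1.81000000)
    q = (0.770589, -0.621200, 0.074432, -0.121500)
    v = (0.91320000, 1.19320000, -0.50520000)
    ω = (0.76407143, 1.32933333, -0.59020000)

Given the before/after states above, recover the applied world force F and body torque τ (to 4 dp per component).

velocity change Δv = (0.01320000, -0.00680000, -0.00520000)
applied force F = (3.3000, -1.7000, -1.3000)
Δω = ω₁−ω₀ = (-0.03592857, 0.02933333, -0.09020000)
I·α + gyro = (-0.1800, 0.1800, -0.1700)

F = (3.3000, -1.7000, -1.3000)
τ = (-0.1800, 0.1800, -0.1700)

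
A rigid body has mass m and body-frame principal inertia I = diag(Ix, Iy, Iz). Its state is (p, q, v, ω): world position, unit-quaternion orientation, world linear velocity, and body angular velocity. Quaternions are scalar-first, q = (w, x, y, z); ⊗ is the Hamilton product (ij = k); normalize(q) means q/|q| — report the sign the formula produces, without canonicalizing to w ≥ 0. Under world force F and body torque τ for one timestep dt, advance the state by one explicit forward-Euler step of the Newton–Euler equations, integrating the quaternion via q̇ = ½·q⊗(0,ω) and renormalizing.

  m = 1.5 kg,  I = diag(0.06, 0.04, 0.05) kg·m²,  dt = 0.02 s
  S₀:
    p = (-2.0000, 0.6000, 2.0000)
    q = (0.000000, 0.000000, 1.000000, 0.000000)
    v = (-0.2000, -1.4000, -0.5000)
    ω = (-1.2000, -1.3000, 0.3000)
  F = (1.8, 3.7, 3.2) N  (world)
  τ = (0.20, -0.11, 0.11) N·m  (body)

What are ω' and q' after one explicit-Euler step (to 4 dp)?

ω' = (-1.1320, -1.3532, 0.3565)
q' = (0.0130, 0.0030, 0.9998, 0.0120)

gyro term ω×Iω = (-0.0039, -0.0036, -0.0312)
(τ − ω×Iω)/I = (3.3983, -2.6600, 2.8240)
ω + α·dt = (-1.1320, -1.3532, 0.3565)
q⊗(0,ω) = (1.3000000, 0.3000000, 0.0000000, 1.2000000)
q' = normalize(q + ½dt·q⊗(0,ω)) = (0.0130, 0.0030, 0.9998, 0.0120)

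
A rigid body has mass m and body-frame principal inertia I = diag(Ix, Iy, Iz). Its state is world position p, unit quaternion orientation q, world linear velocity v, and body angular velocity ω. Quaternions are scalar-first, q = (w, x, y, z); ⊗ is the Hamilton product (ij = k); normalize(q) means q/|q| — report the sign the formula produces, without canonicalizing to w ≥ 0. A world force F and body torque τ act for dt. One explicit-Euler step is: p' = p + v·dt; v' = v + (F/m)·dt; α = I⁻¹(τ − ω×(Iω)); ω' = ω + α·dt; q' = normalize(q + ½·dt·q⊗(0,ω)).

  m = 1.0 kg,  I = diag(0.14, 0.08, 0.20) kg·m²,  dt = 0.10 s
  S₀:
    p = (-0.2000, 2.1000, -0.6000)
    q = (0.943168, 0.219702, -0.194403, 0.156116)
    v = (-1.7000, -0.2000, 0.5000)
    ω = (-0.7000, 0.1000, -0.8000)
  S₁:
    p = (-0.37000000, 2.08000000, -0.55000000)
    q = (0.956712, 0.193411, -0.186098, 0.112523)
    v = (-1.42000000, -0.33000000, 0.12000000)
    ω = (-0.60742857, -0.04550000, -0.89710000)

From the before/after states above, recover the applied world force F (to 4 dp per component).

F = (2.8000, -1.3000, -3.8000)

velocity change Δv = (0.28000000, -0.13000000, -0.38000000)
m·(v₁−v₀)/dt = (2.8000, -1.3000, -3.8000)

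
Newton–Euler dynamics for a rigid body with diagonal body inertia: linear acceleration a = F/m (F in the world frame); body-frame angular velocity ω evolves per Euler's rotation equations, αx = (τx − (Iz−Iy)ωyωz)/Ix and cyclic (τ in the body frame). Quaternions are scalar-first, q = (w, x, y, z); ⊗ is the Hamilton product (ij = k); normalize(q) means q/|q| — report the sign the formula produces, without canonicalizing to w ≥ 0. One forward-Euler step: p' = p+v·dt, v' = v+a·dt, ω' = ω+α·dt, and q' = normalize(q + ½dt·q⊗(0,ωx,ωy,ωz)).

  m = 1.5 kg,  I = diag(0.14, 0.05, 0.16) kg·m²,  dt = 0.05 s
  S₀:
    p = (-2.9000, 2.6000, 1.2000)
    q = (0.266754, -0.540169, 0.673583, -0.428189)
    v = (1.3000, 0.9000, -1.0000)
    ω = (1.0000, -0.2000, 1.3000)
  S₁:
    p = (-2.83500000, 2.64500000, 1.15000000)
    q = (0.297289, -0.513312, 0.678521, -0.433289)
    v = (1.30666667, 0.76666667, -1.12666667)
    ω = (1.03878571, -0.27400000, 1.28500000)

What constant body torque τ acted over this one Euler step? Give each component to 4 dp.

τ = (0.0800, -0.1000, -0.0300)

Δω = ω₁−ω₀ = (0.03878571, -0.07400000, -0.01500000)
τ = I·(Δω/dt) + ω₀×(Iω₀) = (0.0800, -0.1000, -0.0300)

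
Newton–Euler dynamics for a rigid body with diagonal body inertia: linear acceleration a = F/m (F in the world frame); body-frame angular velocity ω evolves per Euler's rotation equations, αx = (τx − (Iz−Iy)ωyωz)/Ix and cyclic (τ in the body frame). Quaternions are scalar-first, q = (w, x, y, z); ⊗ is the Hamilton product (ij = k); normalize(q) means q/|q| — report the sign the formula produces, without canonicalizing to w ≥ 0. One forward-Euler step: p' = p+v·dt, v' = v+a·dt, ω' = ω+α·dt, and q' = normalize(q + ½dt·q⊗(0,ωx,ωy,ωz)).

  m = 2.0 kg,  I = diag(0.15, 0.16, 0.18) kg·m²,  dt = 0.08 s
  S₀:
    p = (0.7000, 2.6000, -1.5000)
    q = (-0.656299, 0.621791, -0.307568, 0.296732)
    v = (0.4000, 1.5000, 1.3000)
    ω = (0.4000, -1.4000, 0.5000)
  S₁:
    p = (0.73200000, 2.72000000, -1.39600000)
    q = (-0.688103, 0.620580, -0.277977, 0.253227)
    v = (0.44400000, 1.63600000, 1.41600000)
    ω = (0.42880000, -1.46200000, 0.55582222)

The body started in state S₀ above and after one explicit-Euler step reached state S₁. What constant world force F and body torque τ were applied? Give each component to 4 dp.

F = (1.1000, 3.4000, 2.9000)
τ = (0.0400, -0.1300, 0.1200)

velocity change Δv = (0.04400000, 0.13600000, 0.11600000)
m·(v₁−v₀)/dt = (1.1000, 3.4000, 2.9000)
ω₁ − ω₀ = (0.02880000, -0.06200000, 0.05582222)
precession coupling = (-0.0140, -0.0060, -0.0056)
τ = I·(Δω/dt) + ω₀×(Iω₀) = (0.0400, -0.1300, 0.1200)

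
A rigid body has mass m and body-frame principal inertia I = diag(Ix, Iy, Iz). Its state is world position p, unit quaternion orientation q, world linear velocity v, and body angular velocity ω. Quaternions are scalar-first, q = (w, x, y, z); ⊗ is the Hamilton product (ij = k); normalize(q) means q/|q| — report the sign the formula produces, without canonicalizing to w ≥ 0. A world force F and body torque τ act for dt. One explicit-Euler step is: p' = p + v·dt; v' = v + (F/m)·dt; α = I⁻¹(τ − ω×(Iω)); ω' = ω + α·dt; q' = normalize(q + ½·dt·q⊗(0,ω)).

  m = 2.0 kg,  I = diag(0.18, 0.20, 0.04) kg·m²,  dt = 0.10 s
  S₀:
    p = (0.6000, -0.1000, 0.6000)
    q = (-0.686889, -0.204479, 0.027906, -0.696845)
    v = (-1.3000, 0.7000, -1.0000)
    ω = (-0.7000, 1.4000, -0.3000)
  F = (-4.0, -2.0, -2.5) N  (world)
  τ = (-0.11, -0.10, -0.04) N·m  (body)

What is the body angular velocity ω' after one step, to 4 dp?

ω' = (-0.7984, 1.3353, -0.3510)

α = I⁻¹(τ − ω×Iω) = (-0.9844, -0.6470, -0.5100)
ω' = ω + α·dt = (-0.7984, 1.3353, -0.3510)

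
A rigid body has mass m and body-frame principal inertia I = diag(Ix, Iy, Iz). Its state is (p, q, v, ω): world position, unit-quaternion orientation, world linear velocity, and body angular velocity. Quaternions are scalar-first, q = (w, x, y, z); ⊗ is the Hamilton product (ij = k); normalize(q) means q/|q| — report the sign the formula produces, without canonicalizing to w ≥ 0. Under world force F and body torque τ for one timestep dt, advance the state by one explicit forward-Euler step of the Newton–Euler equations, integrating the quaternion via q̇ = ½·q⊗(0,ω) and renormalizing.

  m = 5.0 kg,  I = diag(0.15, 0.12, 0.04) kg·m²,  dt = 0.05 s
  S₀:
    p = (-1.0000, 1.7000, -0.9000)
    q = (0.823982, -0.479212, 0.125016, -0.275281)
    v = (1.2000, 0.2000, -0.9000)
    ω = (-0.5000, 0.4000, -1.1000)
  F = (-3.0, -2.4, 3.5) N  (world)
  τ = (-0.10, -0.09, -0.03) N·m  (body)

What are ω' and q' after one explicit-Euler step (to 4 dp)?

α = I⁻¹(τ − ω×Iω) = (-0.9013, -1.2542, -0.9000)
ω + α·dt = (-0.5451, 0.3373, -1.1450)
Hamilton product q⊗(0,ω) = (-0.5924215, -0.4393962, -0.0598999, -1.0355570)
q' = normalize(q + ½dt·q⊗(0,ω)) = (0.8088, -0.4899, 0.1235, -0.3010)

ω' = (-0.5451, 0.3373, -1.1450)
q' = (0.8088, -0.4899, 0.1235, -0.3010)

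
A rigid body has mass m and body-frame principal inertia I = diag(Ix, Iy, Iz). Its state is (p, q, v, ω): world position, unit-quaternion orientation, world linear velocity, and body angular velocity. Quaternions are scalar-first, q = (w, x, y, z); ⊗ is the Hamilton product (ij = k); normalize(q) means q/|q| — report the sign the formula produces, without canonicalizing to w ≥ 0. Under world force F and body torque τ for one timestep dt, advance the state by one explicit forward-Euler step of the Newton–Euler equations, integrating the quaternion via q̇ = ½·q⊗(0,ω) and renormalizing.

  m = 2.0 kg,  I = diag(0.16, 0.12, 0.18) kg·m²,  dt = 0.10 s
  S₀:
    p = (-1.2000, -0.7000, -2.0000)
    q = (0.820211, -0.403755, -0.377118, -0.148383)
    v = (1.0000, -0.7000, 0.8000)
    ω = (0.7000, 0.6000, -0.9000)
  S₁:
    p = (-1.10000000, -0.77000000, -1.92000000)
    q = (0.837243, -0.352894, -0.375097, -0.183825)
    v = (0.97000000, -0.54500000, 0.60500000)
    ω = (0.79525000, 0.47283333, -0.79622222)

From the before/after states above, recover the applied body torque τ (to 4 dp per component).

ω₁ − ω₀ = (0.09525000, -0.12716667, 0.10377778)
τ = I·(Δω/dt) + ω₀×(Iω₀) = (0.1200, -0.1400, 0.1700)

τ = (0.1200, -0.1400, 0.1700)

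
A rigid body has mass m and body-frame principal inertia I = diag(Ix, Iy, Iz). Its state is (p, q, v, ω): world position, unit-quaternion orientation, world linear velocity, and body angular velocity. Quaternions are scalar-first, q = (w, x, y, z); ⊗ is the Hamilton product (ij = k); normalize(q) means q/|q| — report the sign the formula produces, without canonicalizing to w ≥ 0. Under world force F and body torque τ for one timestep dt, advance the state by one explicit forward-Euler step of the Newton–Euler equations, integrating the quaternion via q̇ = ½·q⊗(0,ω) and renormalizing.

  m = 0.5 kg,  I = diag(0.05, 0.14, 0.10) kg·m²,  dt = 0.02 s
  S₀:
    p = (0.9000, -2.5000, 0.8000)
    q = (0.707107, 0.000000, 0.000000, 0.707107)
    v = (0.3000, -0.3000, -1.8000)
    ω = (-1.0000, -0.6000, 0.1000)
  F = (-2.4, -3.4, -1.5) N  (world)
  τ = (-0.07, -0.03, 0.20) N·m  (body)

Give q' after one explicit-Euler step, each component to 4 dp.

q' = (0.7064, -0.0028, -0.0113, 0.7078)

2q̇ = q⊗(0,ω) = (-0.0707107, -0.2828428, -1.1313712, 0.0707107)
updated quaternion q' = (0.7064, -0.0028, -0.0113, 0.7078)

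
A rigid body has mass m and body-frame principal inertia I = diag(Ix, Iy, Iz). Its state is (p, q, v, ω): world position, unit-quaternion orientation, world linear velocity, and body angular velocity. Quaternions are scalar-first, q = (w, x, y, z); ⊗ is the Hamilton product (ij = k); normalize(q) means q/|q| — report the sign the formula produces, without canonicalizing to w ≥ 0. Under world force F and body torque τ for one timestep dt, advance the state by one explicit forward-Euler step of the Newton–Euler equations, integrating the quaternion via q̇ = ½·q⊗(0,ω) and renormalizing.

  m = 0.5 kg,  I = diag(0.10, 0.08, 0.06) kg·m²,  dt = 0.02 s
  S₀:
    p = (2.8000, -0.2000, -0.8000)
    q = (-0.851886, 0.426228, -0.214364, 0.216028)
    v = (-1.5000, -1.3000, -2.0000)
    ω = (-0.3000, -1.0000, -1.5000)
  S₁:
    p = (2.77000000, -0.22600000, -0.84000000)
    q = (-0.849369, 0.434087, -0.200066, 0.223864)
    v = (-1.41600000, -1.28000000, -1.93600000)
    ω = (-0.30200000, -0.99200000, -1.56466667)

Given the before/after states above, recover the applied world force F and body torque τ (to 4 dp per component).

F = (2.1000, 0.5000, 1.6000)
τ = (-0.0400, 0.0500, -0.2000)

rate change Δω = (-0.00200000, 0.00800000, -0.06466667)
ω₀×(Iω₀) = (-0.0300, 0.0180, -0.0060)
I·α + gyro = (-0.0400, 0.0500, -0.2000)
Δv = v₁−v₀ = (0.08400000, 0.02000000, 0.06400000)
F = m·Δv/dt = (2.1000, 0.5000, 1.6000)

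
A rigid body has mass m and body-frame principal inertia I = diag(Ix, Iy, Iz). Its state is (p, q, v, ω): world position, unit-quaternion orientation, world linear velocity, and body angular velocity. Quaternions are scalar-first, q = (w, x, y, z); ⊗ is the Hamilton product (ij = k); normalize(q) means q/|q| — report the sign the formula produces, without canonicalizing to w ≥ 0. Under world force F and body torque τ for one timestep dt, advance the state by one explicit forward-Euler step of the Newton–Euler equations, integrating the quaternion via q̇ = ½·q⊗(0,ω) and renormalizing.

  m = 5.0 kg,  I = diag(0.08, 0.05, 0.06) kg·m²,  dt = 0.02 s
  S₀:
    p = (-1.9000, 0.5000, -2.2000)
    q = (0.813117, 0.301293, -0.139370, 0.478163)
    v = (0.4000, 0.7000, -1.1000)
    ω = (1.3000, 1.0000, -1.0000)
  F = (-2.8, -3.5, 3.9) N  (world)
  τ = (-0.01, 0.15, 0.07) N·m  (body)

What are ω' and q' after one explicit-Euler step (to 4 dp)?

ω' = (1.3000, 1.0704, -0.9637)
q' = (0.8152, 0.3084, -0.1220, 0.4748)

angular accel α = (0.0000, 3.5200, 1.8167)
ω' = ω + α·dt = (1.3000, 1.0704, -0.9637)
Hamilton product q⊗(0,ω) = (0.2258521, 0.7182591, 1.7360219, -0.3306430)
updated quaternion q' = (0.8152, 0.3084, -0.1220, 0.4748)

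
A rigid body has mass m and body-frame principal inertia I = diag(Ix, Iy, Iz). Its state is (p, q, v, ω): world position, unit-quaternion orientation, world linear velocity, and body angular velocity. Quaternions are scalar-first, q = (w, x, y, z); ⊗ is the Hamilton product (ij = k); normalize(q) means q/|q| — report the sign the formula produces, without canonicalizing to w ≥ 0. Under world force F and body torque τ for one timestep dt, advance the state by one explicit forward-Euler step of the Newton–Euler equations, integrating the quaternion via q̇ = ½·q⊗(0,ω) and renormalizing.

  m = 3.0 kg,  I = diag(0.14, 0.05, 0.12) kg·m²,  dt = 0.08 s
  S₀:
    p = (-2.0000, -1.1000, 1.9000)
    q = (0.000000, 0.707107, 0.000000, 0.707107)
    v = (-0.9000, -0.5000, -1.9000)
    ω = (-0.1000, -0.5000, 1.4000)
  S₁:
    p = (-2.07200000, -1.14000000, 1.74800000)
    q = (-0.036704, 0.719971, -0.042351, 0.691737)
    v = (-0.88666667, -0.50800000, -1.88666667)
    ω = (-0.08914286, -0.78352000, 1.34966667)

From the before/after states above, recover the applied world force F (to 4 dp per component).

F = (0.5000, -0.3000, 0.5000)

velocity change Δv = (0.01333333, -0.00800000, 0.01333333)
m·(v₁−v₀)/dt = (0.5000, -0.3000, 0.5000)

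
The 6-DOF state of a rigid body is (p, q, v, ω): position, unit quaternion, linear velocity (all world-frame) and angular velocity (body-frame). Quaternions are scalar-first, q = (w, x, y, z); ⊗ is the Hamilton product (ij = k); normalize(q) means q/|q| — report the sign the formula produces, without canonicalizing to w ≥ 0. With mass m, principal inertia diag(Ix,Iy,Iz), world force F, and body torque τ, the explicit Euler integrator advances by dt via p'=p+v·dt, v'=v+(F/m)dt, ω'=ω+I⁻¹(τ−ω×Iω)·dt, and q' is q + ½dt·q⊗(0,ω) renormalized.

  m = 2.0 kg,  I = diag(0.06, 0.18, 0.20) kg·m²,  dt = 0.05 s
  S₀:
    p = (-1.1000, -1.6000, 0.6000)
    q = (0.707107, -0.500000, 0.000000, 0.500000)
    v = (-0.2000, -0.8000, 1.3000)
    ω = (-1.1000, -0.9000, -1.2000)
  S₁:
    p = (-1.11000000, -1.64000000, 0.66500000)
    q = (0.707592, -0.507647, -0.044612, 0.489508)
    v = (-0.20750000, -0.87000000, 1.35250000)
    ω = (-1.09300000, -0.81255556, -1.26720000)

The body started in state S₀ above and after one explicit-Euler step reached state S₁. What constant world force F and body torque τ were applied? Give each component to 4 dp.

ω₁ − ω₀ = (0.00700000, 0.08744444, -0.06720000)
τ = I·(Δω/dt) + ω₀×(Iω₀) = (0.0300, 0.1300, -0.1500)
Δv = v₁−v₀ = (-0.00750000, -0.07000000, 0.05250000)
F = m·Δv/dt = (-0.3000, -2.8000, 2.1000)

F = (-0.3000, -2.8000, 2.1000)
τ = (0.0300, 0.1300, -0.1500)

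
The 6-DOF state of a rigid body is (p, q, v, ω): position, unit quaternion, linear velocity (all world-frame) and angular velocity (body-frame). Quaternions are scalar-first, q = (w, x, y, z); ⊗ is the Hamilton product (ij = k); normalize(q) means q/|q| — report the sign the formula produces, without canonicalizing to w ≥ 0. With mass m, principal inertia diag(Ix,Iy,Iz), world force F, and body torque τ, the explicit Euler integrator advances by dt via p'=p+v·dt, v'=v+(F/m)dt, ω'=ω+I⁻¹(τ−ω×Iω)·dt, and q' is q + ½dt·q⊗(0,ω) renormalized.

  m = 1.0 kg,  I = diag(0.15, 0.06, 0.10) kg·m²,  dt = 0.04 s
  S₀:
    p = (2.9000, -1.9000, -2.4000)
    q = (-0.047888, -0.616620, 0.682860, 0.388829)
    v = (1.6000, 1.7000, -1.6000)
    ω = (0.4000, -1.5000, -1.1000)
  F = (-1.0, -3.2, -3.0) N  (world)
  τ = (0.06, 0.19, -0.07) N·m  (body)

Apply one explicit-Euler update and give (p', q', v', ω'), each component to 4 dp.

precession coupling ω×(Iω) = (0.0660, -0.0220, 0.0540)
angular accel α = (-0.0400, 3.5333, -1.2400)
ω + α·dt = (0.3984, -1.3587, -1.1496)
Hamilton product q⊗(0,ω) = (1.6986499, -0.1870577, -0.4509184, 0.7044628)
q + ½dt·q⊗(0,ω), renormalized = (-0.0139, -0.6199, 0.6734, 0.4026)
p' = p + v·dt = (2.9640, -1.8320, -2.4640)
v + (F/m)dt = (1.5600, 1.5720, -1.7200)

p' = (2.9640, -1.8320, -2.4640)
q' = (-0.0139, -0.6199, 0.6734, 0.4026)
v' = (1.5600, 1.5720, -1.7200)
ω' = (0.3984, -1.3587, -1.1496)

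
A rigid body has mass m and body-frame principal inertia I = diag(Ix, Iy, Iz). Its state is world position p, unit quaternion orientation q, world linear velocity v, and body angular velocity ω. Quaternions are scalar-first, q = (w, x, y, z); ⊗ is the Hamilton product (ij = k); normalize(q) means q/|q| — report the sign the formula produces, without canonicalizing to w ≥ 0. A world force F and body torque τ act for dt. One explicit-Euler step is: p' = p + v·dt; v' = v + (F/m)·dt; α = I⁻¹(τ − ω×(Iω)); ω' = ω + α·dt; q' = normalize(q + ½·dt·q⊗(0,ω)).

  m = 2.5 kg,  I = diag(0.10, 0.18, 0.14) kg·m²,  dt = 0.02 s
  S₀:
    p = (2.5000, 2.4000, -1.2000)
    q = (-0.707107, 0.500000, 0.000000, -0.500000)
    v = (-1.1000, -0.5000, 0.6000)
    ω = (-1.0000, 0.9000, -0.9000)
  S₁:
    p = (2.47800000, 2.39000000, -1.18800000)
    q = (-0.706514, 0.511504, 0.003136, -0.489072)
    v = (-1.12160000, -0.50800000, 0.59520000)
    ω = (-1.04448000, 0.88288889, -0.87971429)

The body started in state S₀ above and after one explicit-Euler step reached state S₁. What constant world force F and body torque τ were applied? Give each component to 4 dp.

F = (-2.7000, -1.0000, -0.6000)
τ = (-0.1900, -0.1900, 0.0700)

rate change Δω = (-0.04448000, -0.01711111, 0.02028571)
τ = I·(Δω/dt) + ω₀×(Iω₀) = (-0.1900, -0.1900, 0.0700)
velocity change Δv = (-0.02160000, -0.00800000, -0.00480000)
m·(v₁−v₀)/dt = (-2.7000, -1.0000, -0.6000)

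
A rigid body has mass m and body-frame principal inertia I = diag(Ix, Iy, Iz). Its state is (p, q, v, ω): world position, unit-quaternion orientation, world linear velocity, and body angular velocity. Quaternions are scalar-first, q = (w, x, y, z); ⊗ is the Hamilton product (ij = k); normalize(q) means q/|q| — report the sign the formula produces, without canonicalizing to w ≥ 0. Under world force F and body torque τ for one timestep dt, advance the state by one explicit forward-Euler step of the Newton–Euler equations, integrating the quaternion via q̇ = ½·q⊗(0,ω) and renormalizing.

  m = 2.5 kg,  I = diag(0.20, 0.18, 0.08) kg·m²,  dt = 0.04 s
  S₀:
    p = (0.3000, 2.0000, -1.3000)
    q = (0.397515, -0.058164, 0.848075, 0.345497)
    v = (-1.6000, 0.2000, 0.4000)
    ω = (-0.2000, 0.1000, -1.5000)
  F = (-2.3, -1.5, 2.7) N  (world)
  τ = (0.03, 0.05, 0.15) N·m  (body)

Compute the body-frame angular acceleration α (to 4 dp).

α = (0.0750, 0.0778, 1.8700)

ω×(Iω) gyroscopic = (0.0150, 0.0360, 0.0004)
(τ − ω×Iω)/I = (0.0750, 0.0778, 1.8700)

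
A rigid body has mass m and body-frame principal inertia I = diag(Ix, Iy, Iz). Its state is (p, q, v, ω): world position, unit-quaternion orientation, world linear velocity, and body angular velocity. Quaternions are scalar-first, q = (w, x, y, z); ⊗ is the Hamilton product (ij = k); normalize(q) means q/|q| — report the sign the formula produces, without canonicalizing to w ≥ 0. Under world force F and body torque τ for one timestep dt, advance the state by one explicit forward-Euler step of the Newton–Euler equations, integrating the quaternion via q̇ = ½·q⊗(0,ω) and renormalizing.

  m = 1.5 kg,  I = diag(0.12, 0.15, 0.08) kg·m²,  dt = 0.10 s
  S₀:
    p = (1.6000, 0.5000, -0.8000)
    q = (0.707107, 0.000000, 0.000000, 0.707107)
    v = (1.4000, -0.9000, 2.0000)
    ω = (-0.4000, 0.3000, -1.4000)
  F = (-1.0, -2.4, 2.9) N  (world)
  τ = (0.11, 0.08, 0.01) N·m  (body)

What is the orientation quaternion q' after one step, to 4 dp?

q' = (0.7545, -0.0247, -0.0035, 0.6558)

Hamilton product q⊗(0,ω) = (0.9899498, -0.4949749, -0.0707107, -0.9899498)
q' = normalize(q + ½dt·q⊗(0,ω)) = (0.7545, -0.0247, -0.0035, 0.6558)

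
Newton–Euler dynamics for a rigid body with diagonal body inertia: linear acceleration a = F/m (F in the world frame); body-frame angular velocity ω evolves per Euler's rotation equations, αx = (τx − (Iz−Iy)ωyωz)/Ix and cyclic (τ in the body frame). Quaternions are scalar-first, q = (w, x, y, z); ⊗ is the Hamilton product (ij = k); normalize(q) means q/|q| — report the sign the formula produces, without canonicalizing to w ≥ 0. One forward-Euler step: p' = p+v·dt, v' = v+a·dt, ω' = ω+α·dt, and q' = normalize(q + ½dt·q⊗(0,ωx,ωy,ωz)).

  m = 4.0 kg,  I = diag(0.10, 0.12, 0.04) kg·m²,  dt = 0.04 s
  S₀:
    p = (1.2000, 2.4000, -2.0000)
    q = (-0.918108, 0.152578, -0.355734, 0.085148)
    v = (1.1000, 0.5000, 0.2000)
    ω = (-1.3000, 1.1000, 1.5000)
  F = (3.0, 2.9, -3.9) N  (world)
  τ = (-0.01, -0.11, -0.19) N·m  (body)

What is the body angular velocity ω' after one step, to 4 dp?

angular accel α = (1.2200, 0.0583, -4.0350)
new body rate ω' = (-1.2512, 1.1023, 1.3386)

ω' = (-1.2512, 1.1023, 1.3386)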